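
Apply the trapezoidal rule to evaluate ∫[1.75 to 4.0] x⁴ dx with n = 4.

f(x) = x⁴
a = 1.75, b = 4.0, n = 4
h = (b - a)/n = 0.562500

Trapezoidal rule: (h/2)[f(x₀) + 2f(x₁) + 2f(x₂) + ... + f(xₙ)]

x_0 = 1.7500, f(x_0) = 9.378906, coefficient = 1
x_1 = 2.3125, f(x_1) = 28.597427, coefficient = 2
x_2 = 2.8750, f(x_2) = 68.320557, coefficient = 2
x_3 = 3.4375, f(x_3) = 139.627457, coefficient = 2
x_4 = 4.0000, f(x_4) = 256.000000, coefficient = 1

I ≈ (0.562500/2) × 738.469788 = 207.694628
Exact value: 201.517383
Error: 6.177245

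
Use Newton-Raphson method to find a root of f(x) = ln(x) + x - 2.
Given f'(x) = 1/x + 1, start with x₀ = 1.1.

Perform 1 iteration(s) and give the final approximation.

f(x) = ln(x) + x - 2
f'(x) = 1/x + 1
x₀ = 1.1

Newton-Raphson formula: x_{n+1} = x_n - f(x_n)/f'(x_n)

Iteration 1:
  f(1.100000) = -0.804690
  f'(1.100000) = 1.909091
  x_1 = 1.100000 - (-0.804690)/1.909091 = 1.521504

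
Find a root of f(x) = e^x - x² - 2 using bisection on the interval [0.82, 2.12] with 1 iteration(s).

f(x) = e^x - x² - 2
Initial interval: [0.82, 2.12]

Iteration 1:
  c_1 = (0.820000 + 2.120000)/2 = 1.470000
  f(c_1) = f(1.470000) = 0.188335
  f(a) × f(c) < 0, new interval: [0.820000, 1.470000]

After 1 iteration(s), the approximation is c_1 = 1.470000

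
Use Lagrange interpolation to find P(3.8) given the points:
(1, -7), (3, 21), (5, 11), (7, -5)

Lagrange interpolation formula:
P(x) = Σ yᵢ × Lᵢ(x)
where Lᵢ(x) = Π_{j≠i} (x - xⱼ)/(xᵢ - xⱼ)

L_0(3.8) = (3.8 - 3)/(1 - 3) × (3.8 - 5)/(1 - 5) × (3.8 - 7)/(1 - 7) = -0.064000
L_1(3.8) = (3.8 - 1)/(3 - 1) × (3.8 - 5)/(3 - 5) × (3.8 - 7)/(3 - 7) = 0.672000
L_2(3.8) = (3.8 - 1)/(5 - 1) × (3.8 - 3)/(5 - 3) × (3.8 - 7)/(5 - 7) = 0.448000
L_3(3.8) = (3.8 - 1)/(7 - 1) × (3.8 - 3)/(7 - 3) × (3.8 - 5)/(7 - 5) = -0.056000

P(3.8) = (-7)×L_0(3.8) + 21×L_1(3.8) + 11×L_2(3.8) + (-5)×L_3(3.8)
P(3.8) = 19.768000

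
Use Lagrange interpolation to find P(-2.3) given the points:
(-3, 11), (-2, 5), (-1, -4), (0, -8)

Lagrange interpolation formula:
P(x) = Σ yᵢ × Lᵢ(x)
where Lᵢ(x) = Π_{j≠i} (x - xⱼ)/(xᵢ - xⱼ)

L_0(-2.3) = (-2.3 - (-2))/(-3 - (-2)) × (-2.3 - (-1))/(-3 - (-1)) × (-2.3 - 0)/(-3 - 0) = 0.149500
L_1(-2.3) = (-2.3 - (-3))/(-2 - (-3)) × (-2.3 - (-1))/(-2 - (-1)) × (-2.3 - 0)/(-2 - 0) = 1.046500
L_2(-2.3) = (-2.3 - (-3))/(-1 - (-3)) × (-2.3 - (-2))/(-1 - (-2)) × (-2.3 - 0)/(-1 - 0) = -0.241500
L_3(-2.3) = (-2.3 - (-3))/(0 - (-3)) × (-2.3 - (-2))/(0 - (-2)) × (-2.3 - (-1))/(0 - (-1)) = 0.045500

P(-2.3) = 11×L_0(-2.3) + 5×L_1(-2.3) + (-4)×L_2(-2.3) + (-8)×L_3(-2.3)
P(-2.3) = 7.479000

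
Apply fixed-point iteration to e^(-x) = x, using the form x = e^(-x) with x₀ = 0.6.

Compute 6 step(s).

Equation: e^(-x) = x
Fixed-point form: x = e^(-x)
x₀ = 0.6

x_1 = g(0.600000) = 0.548812
x_2 = g(0.548812) = 0.577636
x_3 = g(0.577636) = 0.561224
x_4 = g(0.561224) = 0.570511
x_5 = g(0.570511) = 0.565237
x_6 = g(0.565237) = 0.568226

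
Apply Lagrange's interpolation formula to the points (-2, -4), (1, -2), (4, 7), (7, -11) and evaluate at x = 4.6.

Lagrange interpolation formula:
P(x) = Σ yᵢ × Lᵢ(x)
where Lᵢ(x) = Π_{j≠i} (x - xⱼ)/(xᵢ - xⱼ)

L_0(4.6) = (4.6 - 1)/(-2 - 1) × (4.6 - 4)/(-2 - 4) × (4.6 - 7)/(-2 - 7) = 0.032000
L_1(4.6) = (4.6 - (-2))/(1 - (-2)) × (4.6 - 4)/(1 - 4) × (4.6 - 7)/(1 - 7) = -0.176000
L_2(4.6) = (4.6 - (-2))/(4 - (-2)) × (4.6 - 1)/(4 - 1) × (4.6 - 7)/(4 - 7) = 1.056000
L_3(4.6) = (4.6 - (-2))/(7 - (-2)) × (4.6 - 1)/(7 - 1) × (4.6 - 4)/(7 - 4) = 0.088000

P(4.6) = (-4)×L_0(4.6) + (-2)×L_1(4.6) + 7×L_2(4.6) + (-11)×L_3(4.6)
P(4.6) = 6.648000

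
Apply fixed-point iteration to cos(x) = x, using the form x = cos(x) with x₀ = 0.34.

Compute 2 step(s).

Equation: cos(x) = x
Fixed-point form: x = cos(x)
x₀ = 0.34

x_1 = g(0.340000) = 0.942755
x_2 = g(0.942755) = 0.587561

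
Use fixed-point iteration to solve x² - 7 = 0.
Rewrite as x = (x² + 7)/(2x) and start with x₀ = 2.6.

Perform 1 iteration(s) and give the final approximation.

Equation: x² - 7 = 0
Fixed-point form: x = (x² + 7)/(2x)
x₀ = 2.6

x_1 = g(2.600000) = 2.646154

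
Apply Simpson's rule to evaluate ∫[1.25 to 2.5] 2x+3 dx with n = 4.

f(x) = 2x+3
a = 1.25, b = 2.5, n = 4
h = (b - a)/n = 0.312500

Simpson's rule: (h/3)[f(x₀) + 4f(x₁) + 2f(x₂) + ... + f(xₙ)]

x_0 = 1.2500, f(x_0) = 5.500000, coefficient = 1
x_1 = 1.5625, f(x_1) = 6.125000, coefficient = 4
x_2 = 1.8750, f(x_2) = 6.750000, coefficient = 2
x_3 = 2.1875, f(x_3) = 7.375000, coefficient = 4
x_4 = 2.5000, f(x_4) = 8.000000, coefficient = 1

I ≈ (0.312500/3) × 81.000000 = 8.437500
Exact value: 8.437500
Error: 0.000000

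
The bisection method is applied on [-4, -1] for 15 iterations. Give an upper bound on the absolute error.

Bisection error bound: |error| ≤ (b-a)/2^n
|error| ≤ (-1 - (-4))/2^15 = 3/2^15
|error| ≤ 0.0000915527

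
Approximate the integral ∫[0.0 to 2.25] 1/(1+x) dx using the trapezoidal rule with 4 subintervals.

f(x) = 1/(1+x)
a = 0.0, b = 2.25, n = 4
h = (b - a)/n = 0.562500

Trapezoidal rule: (h/2)[f(x₀) + 2f(x₁) + 2f(x₂) + ... + f(xₙ)]

x_0 = 0.0000, f(x_0) = 1.000000, coefficient = 1
x_1 = 0.5625, f(x_1) = 0.640000, coefficient = 2
x_2 = 1.1250, f(x_2) = 0.470588, coefficient = 2
x_3 = 1.6875, f(x_3) = 0.372093, coefficient = 2
x_4 = 2.2500, f(x_4) = 0.307692, coefficient = 1

I ≈ (0.562500/2) × 4.273055 = 1.201797
Exact value: 1.178655
Error: 0.023142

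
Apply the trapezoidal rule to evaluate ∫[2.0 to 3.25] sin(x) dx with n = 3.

f(x) = sin(x)
a = 2.0, b = 3.25, n = 3
h = (b - a)/n = 0.416667

Trapezoidal rule: (h/2)[f(x₀) + 2f(x₁) + 2f(x₂) + ... + f(xₙ)]

x_0 = 2.0000, f(x_0) = 0.909297, coefficient = 1
x_1 = 2.4167, f(x_1) = 0.663080, coefficient = 2
x_2 = 2.8333, f(x_2) = 0.303400, coefficient = 2
x_3 = 3.2500, f(x_3) = -0.108195, coefficient = 1

I ≈ (0.416667/2) × 2.734063 = 0.569597
Exact value: 0.577983
Error: 0.008386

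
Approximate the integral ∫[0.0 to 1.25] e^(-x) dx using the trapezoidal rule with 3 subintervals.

f(x) = e^(-x)
a = 0.0, b = 1.25, n = 3
h = (b - a)/n = 0.416667

Trapezoidal rule: (h/2)[f(x₀) + 2f(x₁) + 2f(x₂) + ... + f(xₙ)]

x_0 = 0.0000, f(x_0) = 1.000000, coefficient = 1
x_1 = 0.4167, f(x_1) = 0.659241, coefficient = 2
x_2 = 0.8333, f(x_2) = 0.434598, coefficient = 2
x_3 = 1.2500, f(x_3) = 0.286505, coefficient = 1

I ≈ (0.416667/2) × 3.474182 = 0.723788
Exact value: 0.713495
Error: 0.010293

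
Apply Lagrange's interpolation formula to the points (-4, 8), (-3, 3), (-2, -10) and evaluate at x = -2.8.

Lagrange interpolation formula:
P(x) = Σ yᵢ × Lᵢ(x)
where Lᵢ(x) = Π_{j≠i} (x - xⱼ)/(xᵢ - xⱼ)

L_0(-2.8) = (-2.8 - (-3))/(-4 - (-3)) × (-2.8 - (-2))/(-4 - (-2)) = -0.080000
L_1(-2.8) = (-2.8 - (-4))/(-3 - (-4)) × (-2.8 - (-2))/(-3 - (-2)) = 0.960000
L_2(-2.8) = (-2.8 - (-4))/(-2 - (-4)) × (-2.8 - (-3))/(-2 - (-3)) = 0.120000

P(-2.8) = 8×L_0(-2.8) + 3×L_1(-2.8) + (-10)×L_2(-2.8)
P(-2.8) = 1.040000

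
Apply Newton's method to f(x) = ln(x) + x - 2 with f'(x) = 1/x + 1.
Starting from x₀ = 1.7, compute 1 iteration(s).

f(x) = ln(x) + x - 2
f'(x) = 1/x + 1
x₀ = 1.7

Newton-Raphson formula: x_{n+1} = x_n - f(x_n)/f'(x_n)

Iteration 1:
  f(1.700000) = 0.230628
  f'(1.700000) = 1.588235
  x_1 = 1.700000 - 0.230628/1.588235 = 1.554790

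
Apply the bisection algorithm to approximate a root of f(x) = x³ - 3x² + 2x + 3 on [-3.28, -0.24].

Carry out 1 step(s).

f(x) = x³ - 3x² + 2x + 3
Initial interval: [-3.28, -0.24]

Iteration 1:
  c_1 = (-3.280000 + (-0.240000))/2 = -1.760000
  f(c_1) = f(-1.760000) = -15.264576
  f(a) × f(c) ≥ 0, new interval: [-1.760000, -0.240000]

After 1 iteration(s), the approximation is c_1 = -1.760000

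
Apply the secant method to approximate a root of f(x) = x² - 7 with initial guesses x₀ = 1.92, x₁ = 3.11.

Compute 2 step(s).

f(x) = x² - 7
x₀ = 1.92, x₁ = 3.11

Secant formula: x_{n+1} = x_n - f(x_n)(x_n - x_{n-1})/(f(x_n) - f(x_{n-1}))

Iteration 1:
  f(1.920000) = -3.313600
  f(3.110000) = 2.672100
  x_2 = 3.110000 - 2.672100×(3.110000 - 1.920000)/(2.672100 - (-3.313600))
       = 2.578767
Iteration 2:
  f(3.110000) = 2.672100
  f(2.578767) = -0.349959
  x_3 = 2.578767 - (-0.349959)×(2.578767 - 3.110000)/(-0.349959 - 2.672100)
       = 2.640285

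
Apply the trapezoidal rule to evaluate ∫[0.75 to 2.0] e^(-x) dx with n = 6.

f(x) = e^(-x)
a = 0.75, b = 2.0, n = 6
h = (b - a)/n = 0.208333

Trapezoidal rule: (h/2)[f(x₀) + 2f(x₁) + 2f(x₂) + ... + f(xₙ)]

x_0 = 0.7500, f(x_0) = 0.472367, coefficient = 1
x_1 = 0.9583, f(x_1) = 0.383532, coefficient = 2
x_2 = 1.1667, f(x_2) = 0.311403, coefficient = 2
x_3 = 1.3750, f(x_3) = 0.252840, coefficient = 2
x_4 = 1.5833, f(x_4) = 0.205290, coefficient = 2
x_5 = 1.7917, f(x_5) = 0.166682, coefficient = 2
x_6 = 2.0000, f(x_6) = 0.135335, coefficient = 1

I ≈ (0.208333/2) × 3.247194 = 0.338249
Exact value: 0.337031
Error: 0.001218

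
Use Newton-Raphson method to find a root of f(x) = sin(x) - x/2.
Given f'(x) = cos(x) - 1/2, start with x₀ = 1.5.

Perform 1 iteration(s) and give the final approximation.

f(x) = sin(x) - x/2
f'(x) = cos(x) - 1/2
x₀ = 1.5

Newton-Raphson formula: x_{n+1} = x_n - f(x_n)/f'(x_n)

Iteration 1:
  f(1.500000) = 0.247495
  f'(1.500000) = -0.429263
  x_1 = 1.500000 - 0.247495/(-0.429263) = 2.076558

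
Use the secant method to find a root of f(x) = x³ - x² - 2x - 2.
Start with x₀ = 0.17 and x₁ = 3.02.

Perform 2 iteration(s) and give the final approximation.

f(x) = x³ - x² - 2x - 2
x₀ = 0.17, x₁ = 3.02

Secant formula: x_{n+1} = x_n - f(x_n)(x_n - x_{n-1})/(f(x_n) - f(x_{n-1}))

Iteration 1:
  f(0.170000) = -2.363987
  f(3.020000) = 10.383208
  x_2 = 3.020000 - 10.383208×(3.020000 - 0.170000)/(10.383208 - (-2.363987))
       = 0.698537
Iteration 2:
  f(3.020000) = 10.383208
  f(0.698537) = -3.544174
  x_3 = 0.698537 - (-3.544174)×(0.698537 - 3.020000)/(-3.544174 - 10.383208)
       = 1.289292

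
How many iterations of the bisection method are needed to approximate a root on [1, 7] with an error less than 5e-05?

We need (b-a)/2^n ≤ 5e-05
(7 - 1)/2^n ≤ 5e-05
6/2^n ≤ 5e-05
2^n ≥ 120000
n ≥ log₂(120000) = 16.87
n ≥ 17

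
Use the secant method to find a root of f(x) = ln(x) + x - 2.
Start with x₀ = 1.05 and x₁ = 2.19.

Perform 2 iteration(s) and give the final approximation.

f(x) = ln(x) + x - 2
x₀ = 1.05, x₁ = 2.19

Secant formula: x_{n+1} = x_n - f(x_n)(x_n - x_{n-1})/(f(x_n) - f(x_{n-1}))

Iteration 1:
  f(1.050000) = -0.901210
  f(2.190000) = 0.973902
  x_2 = 2.190000 - 0.973902×(2.190000 - 1.050000)/(0.973902 - (-0.901210))
       = 1.597903
Iteration 2:
  f(2.190000) = 0.973902
  f(1.597903) = 0.066595
  x_3 = 1.597903 - 0.066595×(1.597903 - 2.190000)/(0.066595 - 0.973902)
       = 1.554444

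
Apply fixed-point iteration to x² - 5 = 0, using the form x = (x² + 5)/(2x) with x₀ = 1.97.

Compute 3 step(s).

Equation: x² - 5 = 0
Fixed-point form: x = (x² + 5)/(2x)
x₀ = 1.97

x_1 = g(1.970000) = 2.254036
x_2 = g(2.254036) = 2.236140
x_3 = g(2.236140) = 2.236068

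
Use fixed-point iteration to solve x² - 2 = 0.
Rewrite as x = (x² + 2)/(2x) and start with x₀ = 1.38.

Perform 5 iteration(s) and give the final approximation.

Equation: x² - 2 = 0
Fixed-point form: x = (x² + 2)/(2x)
x₀ = 1.38

x_1 = g(1.380000) = 1.414638
x_2 = g(1.414638) = 1.414214
x_3 = g(1.414214) = 1.414214
x_4 = g(1.414214) = 1.414214
x_5 = g(1.414214) = 1.414214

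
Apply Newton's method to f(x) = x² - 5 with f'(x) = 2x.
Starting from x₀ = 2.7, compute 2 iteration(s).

f(x) = x² - 5
f'(x) = 2x
x₀ = 2.7

Newton-Raphson formula: x_{n+1} = x_n - f(x_n)/f'(x_n)

Iteration 1:
  f(2.700000) = 2.290000
  f'(2.700000) = 5.400000
  x_1 = 2.700000 - 2.290000/5.400000 = 2.275926
Iteration 2:
  f(2.275926) = 0.179839
  f'(2.275926) = 4.551852
  x_2 = 2.275926 - 0.179839/4.551852 = 2.236417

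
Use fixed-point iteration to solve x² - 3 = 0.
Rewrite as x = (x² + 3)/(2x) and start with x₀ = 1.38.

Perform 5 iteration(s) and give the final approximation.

Equation: x² - 3 = 0
Fixed-point form: x = (x² + 3)/(2x)
x₀ = 1.38

x_1 = g(1.380000) = 1.776957
x_2 = g(1.776957) = 1.732618
x_3 = g(1.732618) = 1.732051
x_4 = g(1.732051) = 1.732051
x_5 = g(1.732051) = 1.732051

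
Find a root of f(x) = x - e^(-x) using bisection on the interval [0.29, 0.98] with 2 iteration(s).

f(x) = x - e^(-x)
Initial interval: [0.29, 0.98]

Iteration 1:
  c_1 = (0.290000 + 0.980000)/2 = 0.635000
  f(c_1) = f(0.635000) = 0.105065
  f(a) × f(c) < 0, new interval: [0.290000, 0.635000]
Iteration 2:
  c_2 = (0.290000 + 0.635000)/2 = 0.462500
  f(c_2) = f(0.462500) = -0.167207
  f(a) × f(c) ≥ 0, new interval: [0.462500, 0.635000]

After 2 iteration(s), the approximation is c_2 = 0.462500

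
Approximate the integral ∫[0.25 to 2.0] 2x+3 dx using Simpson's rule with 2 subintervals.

f(x) = 2x+3
a = 0.25, b = 2.0, n = 2
h = (b - a)/n = 0.875000

Simpson's rule: (h/3)[f(x₀) + 4f(x₁) + 2f(x₂) + ... + f(xₙ)]

x_0 = 0.2500, f(x_0) = 3.500000, coefficient = 1
x_1 = 1.1250, f(x_1) = 5.250000, coefficient = 4
x_2 = 2.0000, f(x_2) = 7.000000, coefficient = 1

I ≈ (0.875000/3) × 31.500000 = 9.187500
Exact value: 9.187500
Error: 0.000000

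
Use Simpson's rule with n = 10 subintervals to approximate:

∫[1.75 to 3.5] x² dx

f(x) = x²
a = 1.75, b = 3.5, n = 10
h = (b - a)/n = 0.175000

Simpson's rule: (h/3)[f(x₀) + 4f(x₁) + 2f(x₂) + ... + f(xₙ)]

x_0 = 1.7500, f(x_0) = 3.062500, coefficient = 1
x_1 = 1.9250, f(x_1) = 3.705625, coefficient = 4
x_2 = 2.1000, f(x_2) = 4.410000, coefficient = 2
x_3 = 2.2750, f(x_3) = 5.175625, coefficient = 4
x_4 = 2.4500, f(x_4) = 6.002500, coefficient = 2
x_5 = 2.6250, f(x_5) = 6.890625, coefficient = 4
x_6 = 2.8000, f(x_6) = 7.840000, coefficient = 2
x_7 = 2.9750, f(x_7) = 8.850625, coefficient = 4
x_8 = 3.1500, f(x_8) = 9.922500, coefficient = 2
x_9 = 3.3250, f(x_9) = 11.055625, coefficient = 4
x_10 = 3.5000, f(x_10) = 12.250000, coefficient = 1

I ≈ (0.175000/3) × 214.375000 = 12.505208
Exact value: 12.505208
Error: 0.000000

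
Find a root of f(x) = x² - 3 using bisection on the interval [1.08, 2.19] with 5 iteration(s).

f(x) = x² - 3
Initial interval: [1.08, 2.19]

Iteration 1:
  c_1 = (1.080000 + 2.190000)/2 = 1.635000
  f(c_1) = f(1.635000) = -0.326775
  f(a) × f(c) ≥ 0, new interval: [1.635000, 2.190000]
Iteration 2:
  c_2 = (1.635000 + 2.190000)/2 = 1.912500
  f(c_2) = f(1.912500) = 0.657656
  f(a) × f(c) < 0, new interval: [1.635000, 1.912500]
Iteration 3:
  c_3 = (1.635000 + 1.912500)/2 = 1.773750
  f(c_3) = f(1.773750) = 0.146189
  f(a) × f(c) < 0, new interval: [1.635000, 1.773750]
Iteration 4:
  c_4 = (1.635000 + 1.773750)/2 = 1.704375
  f(c_4) = f(1.704375) = -0.095106
  f(a) × f(c) ≥ 0, new interval: [1.704375, 1.773750]
Iteration 5:
  c_5 = (1.704375 + 1.773750)/2 = 1.739063
  f(c_5) = f(1.739063) = 0.024338
  f(a) × f(c) < 0, new interval: [1.704375, 1.739063]

After 5 iteration(s), the approximation is c_5 = 1.739063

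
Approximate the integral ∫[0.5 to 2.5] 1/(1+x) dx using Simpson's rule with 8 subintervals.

f(x) = 1/(1+x)
a = 0.5, b = 2.5, n = 8
h = (b - a)/n = 0.250000

Simpson's rule: (h/3)[f(x₀) + 4f(x₁) + 2f(x₂) + ... + f(xₙ)]

x_0 = 0.5000, f(x_0) = 0.666667, coefficient = 1
x_1 = 0.7500, f(x_1) = 0.571429, coefficient = 4
x_2 = 1.0000, f(x_2) = 0.500000, coefficient = 2
x_3 = 1.2500, f(x_3) = 0.444444, coefficient = 4
x_4 = 1.5000, f(x_4) = 0.400000, coefficient = 2
x_5 = 1.7500, f(x_5) = 0.363636, coefficient = 4
x_6 = 2.0000, f(x_6) = 0.333333, coefficient = 2
x_7 = 2.2500, f(x_7) = 0.307692, coefficient = 4
x_8 = 2.5000, f(x_8) = 0.285714, coefficient = 1

I ≈ (0.250000/3) × 10.167854 = 0.847321
Exact value: 0.847298
Error: 0.000023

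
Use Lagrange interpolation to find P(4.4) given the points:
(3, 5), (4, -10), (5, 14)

Lagrange interpolation formula:
P(x) = Σ yᵢ × Lᵢ(x)
where Lᵢ(x) = Π_{j≠i} (x - xⱼ)/(xᵢ - xⱼ)

L_0(4.4) = (4.4 - 4)/(3 - 4) × (4.4 - 5)/(3 - 5) = -0.120000
L_1(4.4) = (4.4 - 3)/(4 - 3) × (4.4 - 5)/(4 - 5) = 0.840000
L_2(4.4) = (4.4 - 3)/(5 - 3) × (4.4 - 4)/(5 - 4) = 0.280000

P(4.4) = 5×L_0(4.4) + (-10)×L_1(4.4) + 14×L_2(4.4)
P(4.4) = -5.080000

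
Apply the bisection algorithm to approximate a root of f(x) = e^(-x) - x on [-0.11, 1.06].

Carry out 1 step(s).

f(x) = e^(-x) - x
Initial interval: [-0.11, 1.06]

Iteration 1:
  c_1 = (-0.110000 + 1.060000)/2 = 0.475000
  f(c_1) = f(0.475000) = 0.146885
  f(a) × f(c) ≥ 0, new interval: [0.475000, 1.060000]

After 1 iteration(s), the approximation is c_1 = 0.475000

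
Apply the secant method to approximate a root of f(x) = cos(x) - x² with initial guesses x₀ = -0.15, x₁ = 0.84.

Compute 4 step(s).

f(x) = cos(x) - x²
x₀ = -0.15, x₁ = 0.84

Secant formula: x_{n+1} = x_n - f(x_n)(x_n - x_{n-1})/(f(x_n) - f(x_{n-1}))

Iteration 1:
  f(-0.150000) = 0.966271
  f(0.840000) = -0.038137
  x_2 = 0.840000 - (-0.038137)×(0.840000 - (-0.150000))/(-0.038137 - 0.966271)
       = 0.802410
Iteration 2:
  f(0.840000) = -0.038137
  f(0.802410) = 0.051114
  x_3 = 0.802410 - 0.051114×(0.802410 - 0.840000)/(0.051114 - (-0.038137))
       = 0.823938
Iteration 3:
  f(0.802410) = 0.051114
  f(0.823938) = 0.000463
  x_4 = 0.823938 - 0.000463×(0.823938 - 0.802410)/(0.000463 - 0.051114)
       = 0.824135
Iteration 4:
  f(0.823938) = 0.000463
  f(0.824135) = -0.000006
  x_5 = 0.824135 - (-0.000006)×(0.824135 - 0.823938)/(-0.000006 - 0.000463)
       = 0.824132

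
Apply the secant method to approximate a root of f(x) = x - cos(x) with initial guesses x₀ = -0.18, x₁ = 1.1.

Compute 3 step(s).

f(x) = x - cos(x)
x₀ = -0.18, x₁ = 1.1

Secant formula: x_{n+1} = x_n - f(x_n)(x_n - x_{n-1})/(f(x_n) - f(x_{n-1}))

Iteration 1:
  f(-0.180000) = -1.163844
  f(1.100000) = 0.646404
  x_2 = 1.100000 - 0.646404×(1.100000 - (-0.180000))/(0.646404 - (-1.163844))
       = 0.642937
Iteration 2:
  f(1.100000) = 0.646404
  f(0.642937) = -0.157401
  x_3 = 0.642937 - (-0.157401)×(0.642937 - 1.100000)/(-0.157401 - 0.646404)
       = 0.732439
Iteration 3:
  f(0.642937) = -0.157401
  f(0.732439) = -0.011106
  x_4 = 0.732439 - (-0.011106)×(0.732439 - 0.642937)/(-0.011106 - (-0.157401))
       = 0.739234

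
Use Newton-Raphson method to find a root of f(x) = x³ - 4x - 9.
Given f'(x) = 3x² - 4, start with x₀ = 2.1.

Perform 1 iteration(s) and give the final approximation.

f(x) = x³ - 4x - 9
f'(x) = 3x² - 4
x₀ = 2.1

Newton-Raphson formula: x_{n+1} = x_n - f(x_n)/f'(x_n)

Iteration 1:
  f(2.100000) = -8.139000
  f'(2.100000) = 9.230000
  x_1 = 2.100000 - (-8.139000)/9.230000 = 2.981798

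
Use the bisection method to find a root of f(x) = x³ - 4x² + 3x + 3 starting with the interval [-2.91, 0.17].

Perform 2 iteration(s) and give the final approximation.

f(x) = x³ - 4x² + 3x + 3
Initial interval: [-2.91, 0.17]

Iteration 1:
  c_1 = (-2.910000 + 0.170000)/2 = -1.370000
  f(c_1) = f(-1.370000) = -11.188953
  f(a) × f(c) ≥ 0, new interval: [-1.370000, 0.170000]
Iteration 2:
  c_2 = (-1.370000 + 0.170000)/2 = -0.600000
  f(c_2) = f(-0.600000) = -0.456000
  f(a) × f(c) ≥ 0, new interval: [-0.600000, 0.170000]

After 2 iteration(s), the approximation is c_2 = -0.600000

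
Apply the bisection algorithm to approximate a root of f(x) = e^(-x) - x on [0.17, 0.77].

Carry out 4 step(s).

f(x) = e^(-x) - x
Initial interval: [0.17, 0.77]

Iteration 1:
  c_1 = (0.170000 + 0.770000)/2 = 0.470000
  f(c_1) = f(0.470000) = 0.155002
  f(a) × f(c) ≥ 0, new interval: [0.470000, 0.770000]
Iteration 2:
  c_2 = (0.470000 + 0.770000)/2 = 0.620000
  f(c_2) = f(0.620000) = -0.082056
  f(a) × f(c) < 0, new interval: [0.470000, 0.620000]
Iteration 3:
  c_3 = (0.470000 + 0.620000)/2 = 0.545000
  f(c_3) = f(0.545000) = 0.034842
  f(a) × f(c) ≥ 0, new interval: [0.545000, 0.620000]
Iteration 4:
  c_4 = (0.545000 + 0.620000)/2 = 0.582500
  f(c_4) = f(0.582500) = -0.024000
  f(a) × f(c) < 0, new interval: [0.545000, 0.582500]

After 4 iteration(s), the approximation is c_4 = 0.582500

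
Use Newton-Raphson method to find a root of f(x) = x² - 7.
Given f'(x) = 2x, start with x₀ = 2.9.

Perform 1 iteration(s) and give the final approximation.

f(x) = x² - 7
f'(x) = 2x
x₀ = 2.9

Newton-Raphson formula: x_{n+1} = x_n - f(x_n)/f'(x_n)

Iteration 1:
  f(2.900000) = 1.410000
  f'(2.900000) = 5.800000
  x_1 = 2.900000 - 1.410000/5.800000 = 2.656897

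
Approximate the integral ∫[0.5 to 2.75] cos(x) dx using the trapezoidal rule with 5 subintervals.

f(x) = cos(x)
a = 0.5, b = 2.75, n = 5
h = (b - a)/n = 0.450000

Trapezoidal rule: (h/2)[f(x₀) + 2f(x₁) + 2f(x₂) + ... + f(xₙ)]

x_0 = 0.5000, f(x_0) = 0.877583, coefficient = 1
x_1 = 0.9500, f(x_1) = 0.581683, coefficient = 2
x_2 = 1.4000, f(x_2) = 0.169967, coefficient = 2
x_3 = 1.8500, f(x_3) = -0.275590, coefficient = 2
x_4 = 2.3000, f(x_4) = -0.666276, coefficient = 2
x_5 = 2.7500, f(x_5) = -0.924302, coefficient = 1

I ≈ (0.450000/2) × -0.427152 = -0.096109
Exact value: -0.097765
Error: 0.001655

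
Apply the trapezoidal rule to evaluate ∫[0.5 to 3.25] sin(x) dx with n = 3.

f(x) = sin(x)
a = 0.5, b = 3.25, n = 3
h = (b - a)/n = 0.916667

Trapezoidal rule: (h/2)[f(x₀) + 2f(x₁) + 2f(x₂) + ... + f(xₙ)]

x_0 = 0.5000, f(x_0) = 0.479426, coefficient = 1
x_1 = 1.4167, f(x_1) = 0.988146, coefficient = 2
x_2 = 2.3333, f(x_2) = 0.723086, coefficient = 2
x_3 = 3.2500, f(x_3) = -0.108195, coefficient = 1

I ≈ (0.916667/2) × 3.793693 = 1.738776
Exact value: 1.871712
Error: 0.132936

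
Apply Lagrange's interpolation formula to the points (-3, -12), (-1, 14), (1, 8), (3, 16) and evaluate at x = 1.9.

Lagrange interpolation formula:
P(x) = Σ yᵢ × Lᵢ(x)
where Lᵢ(x) = Π_{j≠i} (x - xⱼ)/(xᵢ - xⱼ)

L_0(1.9) = (1.9 - (-1))/(-3 - (-1)) × (1.9 - 1)/(-3 - 1) × (1.9 - 3)/(-3 - 3) = 0.059813
L_1(1.9) = (1.9 - (-3))/(-1 - (-3)) × (1.9 - 1)/(-1 - 1) × (1.9 - 3)/(-1 - 3) = -0.303188
L_2(1.9) = (1.9 - (-3))/(1 - (-3)) × (1.9 - (-1))/(1 - (-1)) × (1.9 - 3)/(1 - 3) = 0.976938
L_3(1.9) = (1.9 - (-3))/(3 - (-3)) × (1.9 - (-1))/(3 - (-1)) × (1.9 - 1)/(3 - 1) = 0.266437

P(1.9) = (-12)×L_0(1.9) + 14×L_1(1.9) + 8×L_2(1.9) + 16×L_3(1.9)
P(1.9) = 7.116125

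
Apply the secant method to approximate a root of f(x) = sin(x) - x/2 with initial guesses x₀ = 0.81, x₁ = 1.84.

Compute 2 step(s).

f(x) = sin(x) - x/2
x₀ = 0.81, x₁ = 1.84

Secant formula: x_{n+1} = x_n - f(x_n)(x_n - x_{n-1})/(f(x_n) - f(x_{n-1}))

Iteration 1:
  f(0.810000) = 0.319287
  f(1.840000) = 0.043983
  x_2 = 1.840000 - 0.043983×(1.840000 - 0.810000)/(0.043983 - 0.319287)
       = 2.004554
Iteration 2:
  f(1.840000) = 0.043983
  f(2.004554) = -0.094884
  x_3 = 2.004554 - (-0.094884)×(2.004554 - 1.840000)/(-0.094884 - 0.043983)
       = 1.892119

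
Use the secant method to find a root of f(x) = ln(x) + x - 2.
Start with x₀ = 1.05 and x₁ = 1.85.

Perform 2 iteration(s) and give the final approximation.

f(x) = ln(x) + x - 2
x₀ = 1.05, x₁ = 1.85

Secant formula: x_{n+1} = x_n - f(x_n)(x_n - x_{n-1})/(f(x_n) - f(x_{n-1}))

Iteration 1:
  f(1.050000) = -0.901210
  f(1.850000) = 0.465186
  x_2 = 1.850000 - 0.465186×(1.850000 - 1.050000)/(0.465186 - (-0.901210))
       = 1.577642
Iteration 2:
  f(1.850000) = 0.465186
  f(1.577642) = 0.033574
  x_3 = 1.577642 - 0.033574×(1.577642 - 1.850000)/(0.033574 - 0.465186)
       = 1.556456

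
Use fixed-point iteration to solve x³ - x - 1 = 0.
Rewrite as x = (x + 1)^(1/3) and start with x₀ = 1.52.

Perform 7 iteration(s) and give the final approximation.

Equation: x³ - x - 1 = 0
Fixed-point form: x = (x + 1)^(1/3)
x₀ = 1.52

x_1 = g(1.520000) = 1.360818
x_2 = g(1.360818) = 1.331540
x_3 = g(1.331540) = 1.326013
x_4 = g(1.326013) = 1.324964
x_5 = g(1.324964) = 1.324765
x_6 = g(1.324765) = 1.324727
x_7 = g(1.324727) = 1.324720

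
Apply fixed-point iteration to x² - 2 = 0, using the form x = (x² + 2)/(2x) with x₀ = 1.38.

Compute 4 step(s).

Equation: x² - 2 = 0
Fixed-point form: x = (x² + 2)/(2x)
x₀ = 1.38

x_1 = g(1.380000) = 1.414638
x_2 = g(1.414638) = 1.414214
x_3 = g(1.414214) = 1.414214
x_4 = g(1.414214) = 1.414214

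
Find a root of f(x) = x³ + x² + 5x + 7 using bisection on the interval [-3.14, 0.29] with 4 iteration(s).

f(x) = x³ + x² + 5x + 7
Initial interval: [-3.14, 0.29]

Iteration 1:
  c_1 = (-3.140000 + 0.290000)/2 = -1.425000
  f(c_1) = f(-1.425000) = -0.988016
  f(a) × f(c) ≥ 0, new interval: [-1.425000, 0.290000]
Iteration 2:
  c_2 = (-1.425000 + 0.290000)/2 = -0.567500
  f(c_2) = f(-0.567500) = 4.301789
  f(a) × f(c) < 0, new interval: [-1.425000, -0.567500]
Iteration 3:
  c_3 = (-1.425000 + (-0.567500))/2 = -0.996250
  f(c_3) = f(-0.996250) = 2.022472
  f(a) × f(c) < 0, new interval: [-1.425000, -0.996250]
Iteration 4:
  c_4 = (-1.425000 + (-0.996250))/2 = -1.210625
  f(c_4) = f(-1.210625) = 0.638180
  f(a) × f(c) < 0, new interval: [-1.425000, -1.210625]

After 4 iteration(s), the approximation is c_4 = -1.210625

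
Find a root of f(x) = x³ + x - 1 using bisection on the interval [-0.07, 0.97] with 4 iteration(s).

f(x) = x³ + x - 1
Initial interval: [-0.07, 0.97]

Iteration 1:
  c_1 = (-0.070000 + 0.970000)/2 = 0.450000
  f(c_1) = f(0.450000) = -0.458875
  f(a) × f(c) ≥ 0, new interval: [0.450000, 0.970000]
Iteration 2:
  c_2 = (0.450000 + 0.970000)/2 = 0.710000
  f(c_2) = f(0.710000) = 0.067911
  f(a) × f(c) < 0, new interval: [0.450000, 0.710000]
Iteration 3:
  c_3 = (0.450000 + 0.710000)/2 = 0.580000
  f(c_3) = f(0.580000) = -0.224888
  f(a) × f(c) ≥ 0, new interval: [0.580000, 0.710000]
Iteration 4:
  c_4 = (0.580000 + 0.710000)/2 = 0.645000
  f(c_4) = f(0.645000) = -0.086664
  f(a) × f(c) ≥ 0, new interval: [0.645000, 0.710000]

After 4 iteration(s), the approximation is c_4 = 0.645000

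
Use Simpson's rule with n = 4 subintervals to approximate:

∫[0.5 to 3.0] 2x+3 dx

f(x) = 2x+3
a = 0.5, b = 3.0, n = 4
h = (b - a)/n = 0.625000

Simpson's rule: (h/3)[f(x₀) + 4f(x₁) + 2f(x₂) + ... + f(xₙ)]

x_0 = 0.5000, f(x_0) = 4.000000, coefficient = 1
x_1 = 1.1250, f(x_1) = 5.250000, coefficient = 4
x_2 = 1.7500, f(x_2) = 6.500000, coefficient = 2
x_3 = 2.3750, f(x_3) = 7.750000, coefficient = 4
x_4 = 3.0000, f(x_4) = 9.000000, coefficient = 1

I ≈ (0.625000/3) × 78.000000 = 16.250000
Exact value: 16.250000
Error: 0.000000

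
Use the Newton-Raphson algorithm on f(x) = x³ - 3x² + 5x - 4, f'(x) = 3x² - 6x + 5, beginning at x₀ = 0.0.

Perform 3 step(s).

f(x) = x³ - 3x² + 5x - 4
f'(x) = 3x² - 6x + 5
x₀ = 0.0

Newton-Raphson formula: x_{n+1} = x_n - f(x_n)/f'(x_n)

Iteration 1:
  f(0.000000) = -4.000000
  f'(0.000000) = 5.000000
  x_1 = 0.000000 - (-4.000000)/5.000000 = 0.800000
Iteration 2:
  f(0.800000) = -1.408000
  f'(0.800000) = 2.120000
  x_2 = 0.800000 - (-1.408000)/2.120000 = 1.464151
Iteration 3:
  f(1.464151) = 0.028297
  f'(1.464151) = 2.646308
  x_3 = 1.464151 - 0.028297/2.646308 = 1.453458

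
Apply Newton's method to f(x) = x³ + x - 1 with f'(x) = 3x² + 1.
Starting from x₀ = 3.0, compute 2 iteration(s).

f(x) = x³ + x - 1
f'(x) = 3x² + 1
x₀ = 3.0

Newton-Raphson formula: x_{n+1} = x_n - f(x_n)/f'(x_n)

Iteration 1:
  f(3.000000) = 29.000000
  f'(3.000000) = 28.000000
  x_1 = 3.000000 - 29.000000/28.000000 = 1.964286
Iteration 2:
  f(1.964286) = 8.543322
  f'(1.964286) = 12.575255
  x_2 = 1.964286 - 8.543322/12.575255 = 1.284910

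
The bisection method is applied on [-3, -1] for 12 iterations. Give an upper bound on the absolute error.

Bisection error bound: |error| ≤ (b-a)/2^n
|error| ≤ (-1 - (-3))/2^12 = 2/2^12
|error| ≤ 0.0004882812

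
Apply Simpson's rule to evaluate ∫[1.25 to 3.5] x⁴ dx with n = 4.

f(x) = x⁴
a = 1.25, b = 3.5, n = 4
h = (b - a)/n = 0.562500

Simpson's rule: (h/3)[f(x₀) + 4f(x₁) + 2f(x₂) + ... + f(xₙ)]

x_0 = 1.2500, f(x_0) = 2.441406, coefficient = 1
x_1 = 1.8125, f(x_1) = 10.792252, coefficient = 4
x_2 = 2.3750, f(x_2) = 31.816650, coefficient = 2
x_3 = 2.9375, f(x_3) = 74.458023, coefficient = 4
x_4 = 3.5000, f(x_4) = 150.062500, coefficient = 1

I ≈ (0.562500/3) × 557.138306 = 104.463432
Exact value: 104.433398
Error: 0.030034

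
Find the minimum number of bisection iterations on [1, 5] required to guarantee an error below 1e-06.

We need (b-a)/2^n ≤ 1e-06
(5 - 1)/2^n ≤ 1e-06
4/2^n ≤ 1e-06
2^n ≥ 4000000
n ≥ log₂(4000000) = 21.93
n ≥ 22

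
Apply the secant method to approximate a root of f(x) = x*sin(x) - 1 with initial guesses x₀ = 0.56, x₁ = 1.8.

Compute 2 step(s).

f(x) = x*sin(x) - 1
x₀ = 0.56, x₁ = 1.8

Secant formula: x_{n+1} = x_n - f(x_n)(x_n - x_{n-1})/(f(x_n) - f(x_{n-1}))

Iteration 1:
  f(0.560000) = -0.702536
  f(1.800000) = 0.752926
  x_2 = 1.800000 - 0.752926×(1.800000 - 0.560000)/(0.752926 - (-0.702536))
       = 1.158535
Iteration 2:
  f(1.800000) = 0.752926
  f(1.158535) = 0.061469
  x_3 = 1.158535 - 0.061469×(1.158535 - 1.800000)/(0.061469 - 0.752926)
       = 1.101510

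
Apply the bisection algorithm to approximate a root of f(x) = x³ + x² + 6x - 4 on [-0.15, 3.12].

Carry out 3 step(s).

f(x) = x³ + x² + 6x - 4
Initial interval: [-0.15, 3.12]

Iteration 1:
  c_1 = (-0.150000 + 3.120000)/2 = 1.485000
  f(c_1) = f(1.485000) = 10.389984
  f(a) × f(c) < 0, new interval: [-0.150000, 1.485000]
Iteration 2:
  c_2 = (-0.150000 + 1.485000)/2 = 0.667500
  f(c_2) = f(0.667500) = 0.747965
  f(a) × f(c) < 0, new interval: [-0.150000, 0.667500]
Iteration 3:
  c_3 = (-0.150000 + 0.667500)/2 = 0.258750
  f(c_3) = f(0.258750) = -2.363225
  f(a) × f(c) ≥ 0, new interval: [0.258750, 0.667500]

After 3 iteration(s), the approximation is c_3 = 0.258750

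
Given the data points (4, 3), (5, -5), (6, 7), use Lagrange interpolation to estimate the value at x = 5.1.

Lagrange interpolation formula:
P(x) = Σ yᵢ × Lᵢ(x)
where Lᵢ(x) = Π_{j≠i} (x - xⱼ)/(xᵢ - xⱼ)

L_0(5.1) = (5.1 - 5)/(4 - 5) × (5.1 - 6)/(4 - 6) = -0.045000
L_1(5.1) = (5.1 - 4)/(5 - 4) × (5.1 - 6)/(5 - 6) = 0.990000
L_2(5.1) = (5.1 - 4)/(6 - 4) × (5.1 - 5)/(6 - 5) = 0.055000

P(5.1) = 3×L_0(5.1) + (-5)×L_1(5.1) + 7×L_2(5.1)
P(5.1) = -4.700000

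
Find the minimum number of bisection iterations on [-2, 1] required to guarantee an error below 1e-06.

We need (b-a)/2^n ≤ 1e-06
(1 - (-2))/2^n ≤ 1e-06
3/2^n ≤ 1e-06
2^n ≥ 3000000
n ≥ log₂(3000000) = 21.52
n ≥ 22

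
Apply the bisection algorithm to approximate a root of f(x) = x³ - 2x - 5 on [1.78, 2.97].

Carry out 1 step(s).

f(x) = x³ - 2x - 5
Initial interval: [1.78, 2.97]

Iteration 1:
  c_1 = (1.780000 + 2.970000)/2 = 2.375000
  f(c_1) = f(2.375000) = 3.646484
  f(a) × f(c) < 0, new interval: [1.780000, 2.375000]

After 1 iteration(s), the approximation is c_1 = 2.375000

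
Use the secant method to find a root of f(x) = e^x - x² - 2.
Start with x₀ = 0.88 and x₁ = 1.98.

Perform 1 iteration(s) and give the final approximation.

f(x) = e^x - x² - 2
x₀ = 0.88, x₁ = 1.98

Secant formula: x_{n+1} = x_n - f(x_n)(x_n - x_{n-1})/(f(x_n) - f(x_{n-1}))

Iteration 1:
  f(0.880000) = -0.363500
  f(1.980000) = 1.322343
  x_2 = 1.980000 - 1.322343×(1.980000 - 0.880000)/(1.322343 - (-0.363500))
       = 1.117181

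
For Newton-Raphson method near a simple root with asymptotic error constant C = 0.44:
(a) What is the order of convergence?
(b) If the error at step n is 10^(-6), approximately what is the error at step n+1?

(a) Newton-Raphson has quadratic (order 2) convergence near simple roots.
    This means |e_{n+1}| ≈ C|e_n|².

(b) With |e_n| = 10^(-6) and C = 0.44:
    |e_{n+1}| ≈ 0.44 × (10^(-6))² = 0.44 × 10^(-12)

(a) 2 (quadratic); (b) |e_{n+1}| ≈ 4.400e-13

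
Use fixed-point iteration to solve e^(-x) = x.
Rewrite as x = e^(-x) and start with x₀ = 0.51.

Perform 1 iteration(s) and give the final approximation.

Equation: e^(-x) = x
Fixed-point form: x = e^(-x)
x₀ = 0.51

x_1 = g(0.510000) = 0.600496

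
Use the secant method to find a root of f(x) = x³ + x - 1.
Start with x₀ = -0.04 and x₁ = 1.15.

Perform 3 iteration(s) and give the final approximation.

f(x) = x³ + x - 1
x₀ = -0.04, x₁ = 1.15

Secant formula: x_{n+1} = x_n - f(x_n)(x_n - x_{n-1})/(f(x_n) - f(x_{n-1}))

Iteration 1:
  f(-0.040000) = -1.040064
  f(1.150000) = 1.670875
  x_2 = 1.150000 - 1.670875×(1.150000 - (-0.040000))/(1.670875 - (-1.040064))
       = 0.416549
Iteration 2:
  f(1.150000) = 1.670875
  f(0.416549) = -0.511174
  x_3 = 0.416549 - (-0.511174)×(0.416549 - 1.150000)/(-0.511174 - 1.670875)
       = 0.588370
Iteration 3:
  f(0.416549) = -0.511174
  f(0.588370) = -0.207949
  x_4 = 0.588370 - (-0.207949)×(0.588370 - 0.416549)/(-0.207949 - (-0.511174))
       = 0.706203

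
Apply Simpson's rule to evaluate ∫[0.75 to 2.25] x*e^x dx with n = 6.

f(x) = x*e^x
a = 0.75, b = 2.25, n = 6
h = (b - a)/n = 0.250000

Simpson's rule: (h/3)[f(x₀) + 4f(x₁) + 2f(x₂) + ... + f(xₙ)]

x_0 = 0.7500, f(x_0) = 1.587750, coefficient = 1
x_1 = 1.0000, f(x_1) = 2.718282, coefficient = 4
x_2 = 1.2500, f(x_2) = 4.362929, coefficient = 2
x_3 = 1.5000, f(x_3) = 6.722534, coefficient = 4
x_4 = 1.7500, f(x_4) = 10.070555, coefficient = 2
x_5 = 2.0000, f(x_5) = 14.778112, coefficient = 4
x_6 = 2.2500, f(x_6) = 21.347406, coefficient = 1

I ≈ (0.250000/3) × 148.677833 = 12.389819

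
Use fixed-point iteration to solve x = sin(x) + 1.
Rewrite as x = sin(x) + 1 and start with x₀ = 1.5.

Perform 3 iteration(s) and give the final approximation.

Equation: x = sin(x) + 1
Fixed-point form: x = sin(x) + 1
x₀ = 1.5

x_1 = g(1.500000) = 1.997495
x_2 = g(1.997495) = 1.910337
x_3 = g(1.910337) = 1.942908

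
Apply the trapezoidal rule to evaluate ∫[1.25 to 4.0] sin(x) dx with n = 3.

f(x) = sin(x)
a = 1.25, b = 4.0, n = 3
h = (b - a)/n = 0.916667

Trapezoidal rule: (h/2)[f(x₀) + 2f(x₁) + 2f(x₂) + ... + f(xₙ)]

x_0 = 1.2500, f(x_0) = 0.948985, coefficient = 1
x_1 = 2.1667, f(x_1) = 0.827660, coefficient = 2
x_2 = 3.0833, f(x_2) = 0.058226, coefficient = 2
x_3 = 4.0000, f(x_3) = -0.756802, coefficient = 1

I ≈ (0.916667/2) × 1.963956 = 0.900146
Exact value: 0.968966
Error: 0.068820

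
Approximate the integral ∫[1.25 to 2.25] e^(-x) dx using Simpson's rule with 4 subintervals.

f(x) = e^(-x)
a = 1.25, b = 2.25, n = 4
h = (b - a)/n = 0.250000

Simpson's rule: (h/3)[f(x₀) + 4f(x₁) + 2f(x₂) + ... + f(xₙ)]

x_0 = 1.2500, f(x_0) = 0.286505, coefficient = 1
x_1 = 1.5000, f(x_1) = 0.223130, coefficient = 4
x_2 = 1.7500, f(x_2) = 0.173774, coefficient = 2
x_3 = 2.0000, f(x_3) = 0.135335, coefficient = 4
x_4 = 2.2500, f(x_4) = 0.105399, coefficient = 1

I ≈ (0.250000/3) × 2.173314 = 0.181109
Exact value: 0.181106
Error: 0.000004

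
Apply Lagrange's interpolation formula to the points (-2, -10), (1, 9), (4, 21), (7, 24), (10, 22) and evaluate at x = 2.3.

Lagrange interpolation formula:
P(x) = Σ yᵢ × Lᵢ(x)
where Lᵢ(x) = Π_{j≠i} (x - xⱼ)/(xᵢ - xⱼ)

L_0(2.3) = (2.3 - 1)/(-2 - 1) × (2.3 - 4)/(-2 - 4) × (2.3 - 7)/(-2 - 7) × (2.3 - 10)/(-2 - 10) = -0.041142
L_1(2.3) = (2.3 - (-2))/(1 - (-2)) × (2.3 - 4)/(1 - 4) × (2.3 - 7)/(1 - 7) × (2.3 - 10)/(1 - 10) = 0.544339
L_2(2.3) = (2.3 - (-2))/(4 - (-2)) × (2.3 - 1)/(4 - 1) × (2.3 - 7)/(4 - 7) × (2.3 - 10)/(4 - 10) = 0.624389
L_3(2.3) = (2.3 - (-2))/(7 - (-2)) × (2.3 - 1)/(7 - 1) × (2.3 - 4)/(7 - 4) × (2.3 - 10)/(7 - 10) = -0.150562
L_4(2.3) = (2.3 - (-2))/(10 - (-2)) × (2.3 - 1)/(10 - 1) × (2.3 - 4)/(10 - 4) × (2.3 - 7)/(10 - 7) = 0.022975

P(2.3) = (-10)×L_0(2.3) + 9×L_1(2.3) + 21×L_2(2.3) + 24×L_3(2.3) + 22×L_4(2.3)
P(2.3) = 15.314618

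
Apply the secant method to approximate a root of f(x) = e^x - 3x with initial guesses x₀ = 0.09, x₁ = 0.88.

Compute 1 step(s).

f(x) = e^x - 3x
x₀ = 0.09, x₁ = 0.88

Secant formula: x_{n+1} = x_n - f(x_n)(x_n - x_{n-1})/(f(x_n) - f(x_{n-1}))

Iteration 1:
  f(0.090000) = 0.824174
  f(0.880000) = -0.229100
  x_2 = 0.880000 - (-0.229100)×(0.880000 - 0.090000)/(-0.229100 - 0.824174)
       = 0.708165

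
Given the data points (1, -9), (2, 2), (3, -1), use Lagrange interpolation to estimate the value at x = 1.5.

Lagrange interpolation formula:
P(x) = Σ yᵢ × Lᵢ(x)
where Lᵢ(x) = Π_{j≠i} (x - xⱼ)/(xᵢ - xⱼ)

L_0(1.5) = (1.5 - 2)/(1 - 2) × (1.5 - 3)/(1 - 3) = 0.375000
L_1(1.5) = (1.5 - 1)/(2 - 1) × (1.5 - 3)/(2 - 3) = 0.750000
L_2(1.5) = (1.5 - 1)/(3 - 1) × (1.5 - 2)/(3 - 2) = -0.125000

P(1.5) = (-9)×L_0(1.5) + 2×L_1(1.5) + (-1)×L_2(1.5)
P(1.5) = -1.750000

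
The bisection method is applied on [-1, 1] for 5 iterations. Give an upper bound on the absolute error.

Bisection error bound: |error| ≤ (b-a)/2^n
|error| ≤ (1 - (-1))/2^5 = 2/2^5
|error| ≤ 0.0625000000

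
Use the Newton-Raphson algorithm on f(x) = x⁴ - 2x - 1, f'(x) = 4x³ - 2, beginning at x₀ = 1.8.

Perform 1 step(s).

f(x) = x⁴ - 2x - 1
f'(x) = 4x³ - 2
x₀ = 1.8

Newton-Raphson formula: x_{n+1} = x_n - f(x_n)/f'(x_n)

Iteration 1:
  f(1.800000) = 5.897600
  f'(1.800000) = 21.328000
  x_1 = 1.800000 - 5.897600/21.328000 = 1.523481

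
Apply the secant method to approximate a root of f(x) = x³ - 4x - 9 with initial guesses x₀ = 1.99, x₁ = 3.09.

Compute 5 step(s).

f(x) = x³ - 4x - 9
x₀ = 1.99, x₁ = 3.09

Secant formula: x_{n+1} = x_n - f(x_n)(x_n - x_{n-1})/(f(x_n) - f(x_{n-1}))

Iteration 1:
  f(1.990000) = -9.079401
  f(3.090000) = 8.143629
  x_2 = 3.090000 - 8.143629×(3.090000 - 1.990000)/(8.143629 - (-9.079401))
       = 2.569883
Iteration 2:
  f(3.090000) = 8.143629
  f(2.569883) = -2.307258
  x_3 = 2.569883 - (-2.307258)×(2.569883 - 3.090000)/(-2.307258 - 8.143629)
       = 2.684710
Iteration 3:
  f(2.569883) = -2.307258
  f(2.684710) = -0.388343
  x_4 = 2.684710 - (-0.388343)×(2.684710 - 2.569883)/(-0.388343 - (-2.307258))
       = 2.707948
Iteration 4:
  f(2.684710) = -0.388343
  f(2.707948) = 0.025547
  x_5 = 2.707948 - 0.025547×(2.707948 - 2.684710)/(0.025547 - (-0.388343))
       = 2.706514
Iteration 5:
  f(2.707948) = 0.025547
  f(2.706514) = -0.000253
  x_6 = 2.706514 - (-0.000253)×(2.706514 - 2.707948)/(-0.000253 - 0.025547)
       = 2.706528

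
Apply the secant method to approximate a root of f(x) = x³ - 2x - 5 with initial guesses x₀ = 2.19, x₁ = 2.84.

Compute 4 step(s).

f(x) = x³ - 2x - 5
x₀ = 2.19, x₁ = 2.84

Secant formula: x_{n+1} = x_n - f(x_n)(x_n - x_{n-1})/(f(x_n) - f(x_{n-1}))

Iteration 1:
  f(2.190000) = 1.123459
  f(2.840000) = 12.226304
  x_2 = 2.840000 - 12.226304×(2.840000 - 2.190000)/(12.226304 - 1.123459)
       = 2.124229
Iteration 2:
  f(2.840000) = 12.226304
  f(2.124229) = 0.336801
  x_3 = 2.124229 - 0.336801×(2.124229 - 2.840000)/(0.336801 - 12.226304)
       = 2.103953
Iteration 3:
  f(2.124229) = 0.336801
  f(2.103953) = 0.105487
  x_4 = 2.103953 - 0.105487×(2.103953 - 2.124229)/(0.105487 - 0.336801)
       = 2.094706
Iteration 4:
  f(2.103953) = 0.105487
  f(2.094706) = 0.001726
  x_5 = 2.094706 - 0.001726×(2.094706 - 2.103953)/(0.001726 - 0.105487)
       = 2.094552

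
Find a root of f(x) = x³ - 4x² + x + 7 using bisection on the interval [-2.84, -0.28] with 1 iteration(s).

f(x) = x³ - 4x² + x + 7
Initial interval: [-2.84, -0.28]

Iteration 1:
  c_1 = (-2.840000 + (-0.280000))/2 = -1.560000
  f(c_1) = f(-1.560000) = -8.090816
  f(a) × f(c) ≥ 0, new interval: [-1.560000, -0.280000]

After 1 iteration(s), the approximation is c_1 = -1.560000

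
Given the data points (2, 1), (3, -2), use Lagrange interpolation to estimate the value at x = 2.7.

Lagrange interpolation formula:
P(x) = Σ yᵢ × Lᵢ(x)
where Lᵢ(x) = Π_{j≠i} (x - xⱼ)/(xᵢ - xⱼ)

L_0(2.7) = (2.7 - 3)/(2 - 3) = 0.300000
L_1(2.7) = (2.7 - 2)/(3 - 2) = 0.700000

P(2.7) = 1×L_0(2.7) + (-2)×L_1(2.7)
P(2.7) = -1.100000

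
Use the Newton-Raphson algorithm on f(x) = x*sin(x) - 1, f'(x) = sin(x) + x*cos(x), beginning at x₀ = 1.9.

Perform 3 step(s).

f(x) = x*sin(x) - 1
f'(x) = sin(x) + x*cos(x)
x₀ = 1.9

Newton-Raphson formula: x_{n+1} = x_n - f(x_n)/f'(x_n)

Iteration 1:
  f(1.900000) = 0.797970
  f'(1.900000) = 0.332050
  x_1 = 1.900000 - 0.797970/0.332050 = -0.503163
Iteration 2:
  f(-0.503163) = -0.757375
  f'(-0.503163) = -0.923001
  x_2 = -0.503163 - (-0.757375)/(-0.923001) = -1.323720
Iteration 3:
  f(-1.323720) = 0.283521
  f'(-1.323720) = -1.293374
  x_3 = -1.323720 - 0.283521/(-1.293374) = -1.104510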